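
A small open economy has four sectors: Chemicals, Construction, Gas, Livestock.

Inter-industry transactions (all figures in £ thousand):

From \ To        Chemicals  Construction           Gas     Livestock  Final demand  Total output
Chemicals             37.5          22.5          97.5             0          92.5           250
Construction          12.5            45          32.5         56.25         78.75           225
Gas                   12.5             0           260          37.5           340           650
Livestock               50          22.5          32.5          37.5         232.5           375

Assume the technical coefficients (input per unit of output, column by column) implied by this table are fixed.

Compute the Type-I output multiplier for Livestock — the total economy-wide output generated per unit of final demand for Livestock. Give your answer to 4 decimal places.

m_4 = 1.6579

Technical coefficients a_ij = z_ij / X_j:
  a_11 = 37.5/250 = 0.15, a_21 = 12.5/250 = 0.05, a_31 = 12.5/250 = 0.05, a_41 = 50/250 = 0.20
  a_12 = 22.5/225 = 0.10, a_22 = 45/225 = 0.20, a_32 = 0/225 = 0.00, a_42 = 22.5/225 = 0.10
  a_13 = 97.5/650 = 0.15, a_23 = 32.5/650 = 0.05, a_33 = 260/650 = 0.40, a_43 = 32.5/650 = 0.05
  a_14 = 0/375 = 0.00, a_24 = 56.25/375 = 0.15, a_34 = 37.5/375 = 0.10, a_44 = 37.5/375 = 0.10
I − A =
  [   0.85    -0.10    -0.15     0.00]
  [  -0.05     0.80    -0.05    -0.15]
  [  -0.05     0.00     0.60    -0.10]
  [  -0.20    -0.10    -0.05     0.90]
Compute the cofactors C_ij = (−1)^(i+j)·(3×3 minor ij) of I−A; the adjugate is their transpose:
adj(I−A) = Cᵀ =
  [ 0.418500   0.055000   0.111000   0.021500]
  [ 0.048375   0.445000   0.055875   0.080375]
  [ 0.051750   0.015000   0.591750   0.068250]
  [ 0.101250   0.062500   0.063750   0.398750]
det(I−A) = Σ_j (I−A)_1j·C_1j = (0.85)(0.418500) + (-0.10)(0.048375) + (-0.15)(0.051750) + (0.00)(0.101250) = 0.343125
(I − A)⁻¹ = adj(I−A) / det(I−A) ≈
  [   1.21967     0.16029     0.32350     0.06266]
  [   0.14098     1.29690     0.16284     0.23424]
  [   0.15082     0.04372     1.72459     0.19891]
  [   0.29508     0.18215     0.18579     1.16211]
The output multiplier for sector j is the column-j sum of the Leontief inverse (I − A)⁻¹ = adj(I−A) / det(I−A).
Column 4 of adj(I−A): (0.021500, 0.080375, 0.068250, 0.398750); det(I−A) = 0.343125.
m_4 = (0.021500 + 0.080375 + 0.068250 + 0.398750) / 0.343125 = 0.568875 / 0.343125 ≈ 1.6579.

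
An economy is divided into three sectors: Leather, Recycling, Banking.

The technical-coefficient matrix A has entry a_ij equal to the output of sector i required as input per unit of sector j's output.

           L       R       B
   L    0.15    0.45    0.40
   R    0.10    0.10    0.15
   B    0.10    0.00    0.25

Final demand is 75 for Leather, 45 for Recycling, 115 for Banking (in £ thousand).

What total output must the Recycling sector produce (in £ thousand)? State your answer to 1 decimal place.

I − A =
  [   0.85    -0.45    -0.40]
  [  -0.10     0.90    -0.15]
  [  -0.10     0.00     0.75]
Cofactors of I−A, C_ij = (−1)^(i+j)·(minor ij) (rows/columns in the sector order above):
  C_11 = (0.90)(0.75) − (-0.15)(0.00) = 0.6750
  C_12 = −[(-0.10)(0.75) − (-0.15)(-0.10)] = 0.0900
  C_13 = (-0.10)(0.00) − (0.90)(-0.10) = 0.0900
  C_21 = −[(-0.45)(0.75) − (-0.40)(0.00)] = 0.3375
  C_22 = (0.85)(0.75) − (-0.40)(-0.10) = 0.5975
  C_23 = −[(0.85)(0.00) − (-0.45)(-0.10)] = 0.0450
  C_31 = (-0.45)(-0.15) − (-0.40)(0.90) = 0.4275
  C_32 = −[(0.85)(-0.15) − (-0.40)(-0.10)] = 0.1675
  C_33 = (0.85)(0.90) − (-0.45)(-0.10) = 0.7200
det(I−A) = Σ_j (I−A)_1j·C_1j = (0.85)(0.6750) + (-0.45)(0.0900) + (-0.40)(0.0900) = 0.49725
adj(I−A) = Cᵀ =
  [ 0.6750   0.3375   0.4275]
  [ 0.0900   0.5975   0.1675]
  [ 0.0900   0.0450   0.7200]
(I − A)⁻¹ = adj(I−A) / det(I−A) ≈
  [   1.3575     0.6787     0.8597]
  [   0.1810     1.2016     0.3369]
  [   0.1810     0.0905     1.4480]
x = (I − A)⁻¹ d = adj(I−A)·d / det(I−A), with det(I−A) = 0.49725:
  x_L = (0.6750·75 + 0.3375·45 + 0.4275·115) / 0.49725 = 114.975 / 0.49725 ≈ 231.2
  x_R = (0.0900·75 + 0.5975·45 + 0.1675·115) / 0.49725 = 52.90 / 0.49725 ≈ 106.4
  x_B = (0.0900·75 + 0.0450·45 + 0.7200·115) / 0.49725 = 91.575 / 0.49725 ≈ 184.2

x_R = 106.4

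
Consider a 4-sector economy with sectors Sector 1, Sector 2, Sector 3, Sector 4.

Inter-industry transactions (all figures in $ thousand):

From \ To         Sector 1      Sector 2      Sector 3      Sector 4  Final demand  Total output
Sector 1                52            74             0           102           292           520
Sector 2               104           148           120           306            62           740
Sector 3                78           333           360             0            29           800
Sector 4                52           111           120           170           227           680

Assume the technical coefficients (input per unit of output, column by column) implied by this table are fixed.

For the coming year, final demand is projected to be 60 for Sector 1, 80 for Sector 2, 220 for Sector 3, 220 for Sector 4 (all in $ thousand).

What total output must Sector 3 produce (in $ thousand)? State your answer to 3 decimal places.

x_3 = 1103.945

Technical coefficients a_ij = z_ij / X_j:
  a_11 = 52/520 = 0.10, a_21 = 104/520 = 0.20, a_31 = 78/520 = 0.15, a_41 = 52/520 = 0.10
  a_12 = 74/740 = 0.10, a_22 = 148/740 = 0.20, a_32 = 333/740 = 0.45, a_42 = 111/740 = 0.15
  a_13 = 0/800 = 0.00, a_23 = 120/800 = 0.15, a_33 = 360/800 = 0.45, a_43 = 120/800 = 0.15
  a_14 = 102/680 = 0.15, a_24 = 306/680 = 0.45, a_34 = 0/680 = 0.00, a_44 = 170/680 = 0.25
I − A =
  [   0.90    -0.10     0.00    -0.15]
  [  -0.20     0.80    -0.15    -0.45]
  [  -0.15    -0.45     0.55     0.00]
  [  -0.10    -0.15    -0.15     0.75]
Compute the cofactors C_ij = (−1)^(i+j)·(3×3 minor ij) of I−A; the adjugate is their transpose:
adj(I−A) = Cᵀ =
  [ 0.211875   0.063750   0.039375   0.080625]
  [ 0.134250   0.359625   0.164250   0.242625]
  [ 0.167625   0.311625   0.443250   0.220500]
  [ 0.088625   0.142750   0.126750   0.322000]
det(I−A) = Σ_j (I−A)_1j·C_1j = (0.90)(0.211875) + (-0.10)(0.134250) + (0.00)(0.167625) + (-0.15)(0.088625) = 0.16396875
(I − A)⁻¹ = adj(I−A) / det(I−A) ≈
  [   1.2922     0.3888     0.2401     0.4917]
  [   0.8188     2.1933     1.0017     1.4797]
  [   1.0223     1.9005     2.7033     1.3448]
  [   0.5405     0.8706     0.7730     1.9638]
x = (I − A)⁻¹ d = adj(I−A)·d / det(I−A), with det(I−A) = 0.16396875:
  x_1 = (0.211875·60 + 0.063750·80 + 0.039375·220 + 0.080625·220) / 0.16396875 = 44.2125 / 0.16396875 ≈ 269.640
  x_2 = (0.134250·60 + 0.359625·80 + 0.164250·220 + 0.242625·220) / 0.16396875 = 126.3375 / 0.16396875 ≈ 770.497
  x_3 = (0.167625·60 + 0.311625·80 + 0.443250·220 + 0.220500·220) / 0.16396875 = 181.0125 / 0.16396875 ≈ 1103.945
  x_4 = (0.088625·60 + 0.142750·80 + 0.126750·220 + 0.322000·220) / 0.16396875 = 115.4625 / 0.16396875 ≈ 704.174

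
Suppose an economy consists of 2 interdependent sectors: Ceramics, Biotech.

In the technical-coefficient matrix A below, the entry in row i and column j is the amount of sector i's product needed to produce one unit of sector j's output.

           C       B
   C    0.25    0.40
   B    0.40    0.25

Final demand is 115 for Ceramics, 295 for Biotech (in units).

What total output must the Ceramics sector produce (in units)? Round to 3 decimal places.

x_C = 507.453

I − A =
  [   0.75    -0.40]
  [  -0.40     0.75]
det(I−A) = (0.75)(0.75) − (-0.40)(-0.40) = 0.4025
adj(I−A) = [[0.75, 0.40], [0.40, 0.75]]
(I − A)⁻¹ = adj(I−A) / det(I−A) ≈
  [   1.8634     0.9938]
  [   0.9938     1.8634]
x = (I − A)⁻¹ d = adj(I−A)·d / det(I−A), with det(I−A) = 0.4025:
  x_C = (0.75·115 + 0.40·295) / 0.4025 = 204.25 / 0.4025 ≈ 507.453
  x_B = (0.40·115 + 0.75·295) / 0.4025 = 267.25 / 0.4025 ≈ 663.975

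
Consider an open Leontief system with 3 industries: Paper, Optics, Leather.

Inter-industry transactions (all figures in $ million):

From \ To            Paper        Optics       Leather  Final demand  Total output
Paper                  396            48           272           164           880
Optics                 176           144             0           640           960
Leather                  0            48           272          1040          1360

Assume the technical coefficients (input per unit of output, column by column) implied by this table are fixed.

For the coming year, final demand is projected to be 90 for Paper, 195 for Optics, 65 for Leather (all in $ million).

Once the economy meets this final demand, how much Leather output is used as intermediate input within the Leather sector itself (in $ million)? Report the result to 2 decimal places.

Technical coefficients a_ij = z_ij / X_j:
  a_11 = 396/880 = 0.45, a_21 = 176/880 = 0.20, a_31 = 0/880 = 0.00
  a_12 = 48/960 = 0.05, a_22 = 144/960 = 0.15, a_32 = 48/960 = 0.05
  a_13 = 272/1360 = 0.20, a_23 = 0/1360 = 0.00, a_33 = 272/1360 = 0.20
I − A =
  [   0.55    -0.05    -0.20]
  [  -0.20     0.85     0.00]
  [   0.00    -0.05     0.80]
Cofactors of I−A, C_ij = (−1)^(i+j)·(minor ij) (rows/columns in the sector order above):
  C_11 = (0.85)(0.80) − (0.00)(-0.05) = 0.6800
  C_12 = −[(-0.20)(0.80) − (0.00)(0.00)] = 0.1600
  C_13 = (-0.20)(-0.05) − (0.85)(0.00) = 0.0100
  C_21 = −[(-0.05)(0.80) − (-0.20)(-0.05)] = 0.0500
  C_22 = (0.55)(0.80) − (-0.20)(0.00) = 0.4400
  C_23 = −[(0.55)(-0.05) − (-0.05)(0.00)] = 0.0275
  C_31 = (-0.05)(0.00) − (-0.20)(0.85) = 0.1700
  C_32 = −[(0.55)(0.00) − (-0.20)(-0.20)] = 0.0400
  C_33 = (0.55)(0.85) − (-0.05)(-0.20) = 0.4575
det(I−A) = Σ_j (I−A)_1j·C_1j = (0.55)(0.6800) + (-0.05)(0.1600) + (-0.20)(0.0100) = 0.3640
adj(I−A) = Cᵀ =
  [ 0.6800   0.0500   0.1700]
  [ 0.1600   0.4400   0.0400]
  [ 0.0100   0.0275   0.4575]
(I − A)⁻¹ = adj(I−A) / det(I−A) ≈
  [   1.8681     0.1374     0.4670]
  [   0.4396     1.2088     0.1099]
  [   0.0275     0.0755     1.2569]
First solve x = (I − A)⁻¹ d = adj(I−A)·d / det(I−A); in particular x_3 = (0.0100·90 + 0.0275·195 + 0.4575·65) / 0.3640 = 36.00 / 0.3640 ≈ 98.9011.
Intermediate flow from 3 to 3: z_33 = a_33 · x_3 = 0.20 × 36.00 / 0.3640 = 7.20 / 0.3640 ≈ 19.78.

z_33 = 19.78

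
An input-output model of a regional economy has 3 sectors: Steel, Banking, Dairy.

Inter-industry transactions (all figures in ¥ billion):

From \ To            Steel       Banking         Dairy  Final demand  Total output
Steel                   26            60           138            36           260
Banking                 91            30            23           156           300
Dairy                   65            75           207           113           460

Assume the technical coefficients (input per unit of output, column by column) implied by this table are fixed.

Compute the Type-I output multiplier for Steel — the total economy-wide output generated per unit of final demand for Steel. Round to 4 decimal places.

Technical coefficients a_ij = z_ij / X_j:
  a_11 = 26/260 = 0.10, a_21 = 91/260 = 0.35, a_31 = 65/260 = 0.25
  a_12 = 60/300 = 0.20, a_22 = 30/300 = 0.10, a_32 = 75/300 = 0.25
  a_13 = 138/460 = 0.30, a_23 = 23/460 = 0.05, a_33 = 207/460 = 0.45
I − A =
  [   0.90    -0.20    -0.30]
  [  -0.35     0.90    -0.05]
  [  -0.25    -0.25     0.55]
Cofactors of I−A, C_ij = (−1)^(i+j)·(minor ij) (rows/columns in the sector order above):
  C_11 = (0.90)(0.55) − (-0.05)(-0.25) = 0.4825
  C_12 = −[(-0.35)(0.55) − (-0.05)(-0.25)] = 0.2050
  C_13 = (-0.35)(-0.25) − (0.90)(-0.25) = 0.3125
  C_21 = −[(-0.20)(0.55) − (-0.30)(-0.25)] = 0.1850
  C_22 = (0.90)(0.55) − (-0.30)(-0.25) = 0.4200
  C_23 = −[(0.90)(-0.25) − (-0.20)(-0.25)] = 0.2750
  C_31 = (-0.20)(-0.05) − (-0.30)(0.90) = 0.2800
  C_32 = −[(0.90)(-0.05) − (-0.30)(-0.35)] = 0.1500
  C_33 = (0.90)(0.90) − (-0.20)(-0.35) = 0.7400
det(I−A) = Σ_j (I−A)_1j·C_1j = (0.90)(0.4825) + (-0.20)(0.2050) + (-0.30)(0.3125) = 0.2995
adj(I−A) = Cᵀ =
  [ 0.4825   0.1850   0.2800]
  [ 0.2050   0.4200   0.1500]
  [ 0.3125   0.2750   0.7400]
(I − A)⁻¹ = adj(I−A) / det(I−A) ≈
  [   1.61102     0.61770     0.93489]
  [   0.68447     1.40234     0.50083]
  [   1.04341     0.91820     2.47078]
The output multiplier for sector j is the column-j sum of the Leontief inverse (I − A)⁻¹ = adj(I−A) / det(I−A).
Column 1 of adj(I−A): (0.4825, 0.2050, 0.3125); det(I−A) = 0.2995.
m_1 = (0.4825 + 0.2050 + 0.3125) / 0.2995 = 1.00 / 0.2995 ≈ 3.3389.

m_1 = 3.3389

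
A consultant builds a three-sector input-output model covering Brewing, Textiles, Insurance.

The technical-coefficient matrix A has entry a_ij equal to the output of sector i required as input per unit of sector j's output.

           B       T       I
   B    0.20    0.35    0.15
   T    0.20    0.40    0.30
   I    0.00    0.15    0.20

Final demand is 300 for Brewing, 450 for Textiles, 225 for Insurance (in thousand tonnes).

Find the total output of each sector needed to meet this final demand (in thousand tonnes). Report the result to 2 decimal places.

I − A =
  [   0.80    -0.35    -0.15]
  [  -0.20     0.60    -0.30]
  [   0.00    -0.15     0.80]
Cofactors of I−A, C_ij = (−1)^(i+j)·(minor ij) (rows/columns in the sector order above):
  C_11 = (0.60)(0.80) − (-0.30)(-0.15) = 0.4350
  C_12 = −[(-0.20)(0.80) − (-0.30)(0.00)] = 0.1600
  C_13 = (-0.20)(-0.15) − (0.60)(0.00) = 0.0300
  C_21 = −[(-0.35)(0.80) − (-0.15)(-0.15)] = 0.3025
  C_22 = (0.80)(0.80) − (-0.15)(0.00) = 0.6400
  C_23 = −[(0.80)(-0.15) − (-0.35)(0.00)] = 0.1200
  C_31 = (-0.35)(-0.30) − (-0.15)(0.60) = 0.1950
  C_32 = −[(0.80)(-0.30) − (-0.15)(-0.20)] = 0.2700
  C_33 = (0.80)(0.60) − (-0.35)(-0.20) = 0.4100
det(I−A) = Σ_j (I−A)_1j·C_1j = (0.80)(0.4350) + (-0.35)(0.1600) + (-0.15)(0.0300) = 0.2875
adj(I−A) = Cᵀ =
  [ 0.4350   0.3025   0.1950]
  [ 0.1600   0.6400   0.2700]
  [ 0.0300   0.1200   0.4100]
(I − A)⁻¹ = adj(I−A) / det(I−A) ≈
  [   1.5130     1.0522     0.6783]
  [   0.5565     2.2261     0.9391]
  [   0.1043     0.4174     1.4261]
x = (I − A)⁻¹ d = adj(I−A)·d / det(I−A), with det(I−A) = 0.2875:
  x_B = (0.4350·300 + 0.3025·450 + 0.1950·225) / 0.2875 = 310.50 / 0.2875 = 1080.00
  x_T = (0.1600·300 + 0.6400·450 + 0.2700·225) / 0.2875 = 396.75 / 0.2875 = 1380.00
  x_I = (0.0300·300 + 0.1200·450 + 0.4100·225) / 0.2875 = 155.25 / 0.2875 = 540.00

x_B = 1080.00, x_T = 1380.00, x_I = 540.00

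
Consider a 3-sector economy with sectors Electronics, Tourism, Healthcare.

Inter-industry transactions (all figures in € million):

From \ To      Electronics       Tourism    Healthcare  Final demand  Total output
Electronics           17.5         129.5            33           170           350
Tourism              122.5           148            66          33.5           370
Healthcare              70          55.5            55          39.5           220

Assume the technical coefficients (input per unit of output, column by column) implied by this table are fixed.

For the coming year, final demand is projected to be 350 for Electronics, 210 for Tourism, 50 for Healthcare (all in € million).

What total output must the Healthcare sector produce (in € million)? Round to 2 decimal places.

Technical coefficients a_ij = z_ij / X_j:
  a_11 = 17.5/350 = 0.05, a_21 = 122.5/350 = 0.35, a_31 = 70/350 = 0.20
  a_12 = 129.5/370 = 0.35, a_22 = 148/370 = 0.40, a_32 = 55.5/370 = 0.15
  a_13 = 33/220 = 0.15, a_23 = 66/220 = 0.30, a_33 = 55/220 = 0.25
I − A =
  [   0.95    -0.35    -0.15]
  [  -0.35     0.60    -0.30]
  [  -0.20    -0.15     0.75]
Cofactors of I−A, C_ij = (−1)^(i+j)·(minor ij) (rows/columns in the sector order above):
  C_11 = (0.60)(0.75) − (-0.30)(-0.15) = 0.4050
  C_12 = −[(-0.35)(0.75) − (-0.30)(-0.20)] = 0.3225
  C_13 = (-0.35)(-0.15) − (0.60)(-0.20) = 0.1725
  C_21 = −[(-0.35)(0.75) − (-0.15)(-0.15)] = 0.2850
  C_22 = (0.95)(0.75) − (-0.15)(-0.20) = 0.6825
  C_23 = −[(0.95)(-0.15) − (-0.35)(-0.20)] = 0.2125
  C_31 = (-0.35)(-0.30) − (-0.15)(0.60) = 0.1950
  C_32 = −[(0.95)(-0.30) − (-0.15)(-0.35)] = 0.3375
  C_33 = (0.95)(0.60) − (-0.35)(-0.35) = 0.4475
det(I−A) = Σ_j (I−A)_1j·C_1j = (0.95)(0.4050) + (-0.35)(0.3225) + (-0.15)(0.1725) = 0.2460
adj(I−A) = Cᵀ =
  [ 0.4050   0.2850   0.1950]
  [ 0.3225   0.6825   0.3375]
  [ 0.1725   0.2125   0.4475]
(I − A)⁻¹ = adj(I−A) / det(I−A) ≈
  [   1.6463     1.1585     0.7927]
  [   1.3110     2.7744     1.3720]
  [   0.7012     0.8638     1.8191]
x = (I − A)⁻¹ d = adj(I−A)·d / det(I−A), with det(I−A) = 0.2460:
  x_1 = (0.4050·350 + 0.2850·210 + 0.1950·50) / 0.2460 = 211.35 / 0.2460 ≈ 859.15
  x_2 = (0.3225·350 + 0.6825·210 + 0.3375·50) / 0.2460 = 273.075 / 0.2460 ≈ 1110.06
  x_3 = (0.1725·350 + 0.2125·210 + 0.4475·50) / 0.2460 = 127.375 / 0.2460 ≈ 517.78

x_3 = 517.78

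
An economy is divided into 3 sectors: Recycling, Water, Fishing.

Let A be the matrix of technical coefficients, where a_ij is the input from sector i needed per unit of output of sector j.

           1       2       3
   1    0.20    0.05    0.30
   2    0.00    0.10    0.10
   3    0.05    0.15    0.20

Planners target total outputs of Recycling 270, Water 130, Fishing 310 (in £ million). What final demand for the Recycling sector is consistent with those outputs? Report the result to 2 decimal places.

d_1 = 116.50

I − A =
  [   0.80    -0.05    -0.30]
  [   0.00     0.90    -0.10]
  [  -0.05    -0.15     0.80]
d = (I − A) x:
  d_1 = (+0.80)·270 + (-0.05)·130 + (-0.30)·310 = 116.50
  d_2 = (+0.00)·270 + (+0.90)·130 + (-0.10)·310 = 86.00
  d_3 = (-0.05)·270 + (-0.15)·130 + (+0.80)·310 = 215.00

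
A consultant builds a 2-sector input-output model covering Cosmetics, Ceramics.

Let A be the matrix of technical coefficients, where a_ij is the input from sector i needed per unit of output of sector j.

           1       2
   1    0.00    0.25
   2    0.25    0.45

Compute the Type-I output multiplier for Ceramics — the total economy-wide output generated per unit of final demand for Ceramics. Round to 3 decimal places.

I − A =
  [   1.00    -0.25]
  [  -0.25     0.55]
det(I−A) = (1.00)(0.55) − (-0.25)(-0.25) = 0.4875
adj(I−A) = [[0.55, 0.25], [0.25, 1.00]]
(I − A)⁻¹ = adj(I−A) / det(I−A) ≈
  [   1.1282     0.5128]
  [   0.5128     2.0513]
The output multiplier for sector j is the column-j sum of the Leontief inverse (I − A)⁻¹ = adj(I−A) / det(I−A).
Column 2 of adj(I−A): (0.25, 1.00); det(I−A) = 0.4875.
m_2 = (0.25 + 1.00) / 0.4875 = 1.25 / 0.4875 ≈ 2.564.

m_2 = 2.564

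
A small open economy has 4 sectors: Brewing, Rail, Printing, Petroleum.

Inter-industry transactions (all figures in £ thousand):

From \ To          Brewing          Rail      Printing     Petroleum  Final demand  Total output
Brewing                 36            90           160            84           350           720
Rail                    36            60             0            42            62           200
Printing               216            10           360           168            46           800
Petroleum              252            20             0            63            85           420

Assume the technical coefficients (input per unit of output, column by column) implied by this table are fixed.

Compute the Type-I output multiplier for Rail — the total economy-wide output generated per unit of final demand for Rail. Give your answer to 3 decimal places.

Technical coefficients a_ij = z_ij / X_j:
  a_11 = 36/720 = 0.05, a_21 = 36/720 = 0.05, a_31 = 216/720 = 0.30, a_41 = 252/720 = 0.35
  a_12 = 90/200 = 0.45, a_22 = 60/200 = 0.30, a_32 = 10/200 = 0.05, a_42 = 20/200 = 0.10
  a_13 = 160/800 = 0.20, a_23 = 0/800 = 0.00, a_33 = 360/800 = 0.45, a_43 = 0/800 = 0.00
  a_14 = 84/420 = 0.20, a_24 = 42/420 = 0.10, a_34 = 168/420 = 0.40, a_44 = 63/420 = 0.15
I − A =
  [   0.95    -0.45    -0.20    -0.20]
  [  -0.05     0.70     0.00    -0.10]
  [  -0.30    -0.05     0.55    -0.40]
  [  -0.35    -0.10     0.00     0.85]
Compute the cofactors C_ij = (−1)^(i+j)·(3×3 minor ij) of I−A; the adjugate is their transpose:
adj(I−A) = Cᵀ =
  [ 0.321750   0.237875   0.117000   0.158750]
  [ 0.042625   0.326625   0.015500   0.055750]
  [ 0.279375   0.258625   0.470875   0.317750]
  [ 0.137500   0.136375   0.050000   0.310875]
det(I−A) = Σ_j (I−A)_1j·C_1j = (0.95)(0.321750) + (-0.45)(0.042625) + (-0.20)(0.279375) + (-0.20)(0.137500) = 0.20310625
(I − A)⁻¹ = adj(I−A) / det(I−A) ≈
  [   1.5841     1.1712     0.5761     0.7816]
  [   0.2099     1.6081     0.0763     0.2745]
  [   1.3755     1.2733     2.3184     1.5645]
  [   0.6770     0.6714     0.2462     1.5306]
The output multiplier for sector j is the column-j sum of the Leontief inverse (I − A)⁻¹ = adj(I−A) / det(I−A).
Column 2 of adj(I−A): (0.237875, 0.326625, 0.258625, 0.136375); det(I−A) = 0.20310625.
m_2 = (0.237875 + 0.326625 + 0.258625 + 0.136375) / 0.20310625 = 0.9595 / 0.20310625 ≈ 4.724.

m_2 = 4.724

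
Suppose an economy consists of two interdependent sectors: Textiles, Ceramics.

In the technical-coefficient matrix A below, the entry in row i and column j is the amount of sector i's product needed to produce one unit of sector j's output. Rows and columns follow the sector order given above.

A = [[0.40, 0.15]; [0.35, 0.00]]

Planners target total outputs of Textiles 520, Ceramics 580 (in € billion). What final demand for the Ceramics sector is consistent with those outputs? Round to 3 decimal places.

d_2 = 398.000

I − A =
  [   0.60    -0.15]
  [  -0.35     1.00]
d = (I − A) x:
  d_1 = (+0.60)·520 + (-0.15)·580 = 225.000
  d_2 = (-0.35)·520 + (+1.00)·580 = 398.000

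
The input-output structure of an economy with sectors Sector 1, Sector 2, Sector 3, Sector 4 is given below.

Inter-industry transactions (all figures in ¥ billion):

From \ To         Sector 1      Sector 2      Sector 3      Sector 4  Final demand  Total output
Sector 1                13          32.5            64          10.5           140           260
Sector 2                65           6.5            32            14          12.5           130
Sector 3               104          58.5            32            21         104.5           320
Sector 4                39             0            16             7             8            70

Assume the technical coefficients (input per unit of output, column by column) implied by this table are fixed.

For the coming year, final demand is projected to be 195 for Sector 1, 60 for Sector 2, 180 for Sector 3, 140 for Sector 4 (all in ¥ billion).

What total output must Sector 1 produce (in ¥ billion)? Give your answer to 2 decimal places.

x_1 = 467.51

Technical coefficients a_ij = z_ij / X_j:
  a_11 = 13/260 = 0.05, a_21 = 65/260 = 0.25, a_31 = 104/260 = 0.40, a_41 = 39/260 = 0.15
  a_12 = 32.5/130 = 0.25, a_22 = 6.5/130 = 0.05, a_32 = 58.5/130 = 0.45, a_42 = 0/130 = 0.00
  a_13 = 64/320 = 0.20, a_23 = 32/320 = 0.10, a_33 = 32/320 = 0.10, a_43 = 16/320 = 0.05
  a_14 = 10.5/70 = 0.15, a_24 = 14/70 = 0.20, a_34 = 21/70 = 0.30, a_44 = 7/70 = 0.10
I − A =
  [   0.95    -0.25    -0.20    -0.15]
  [  -0.25     0.95    -0.10    -0.20]
  [  -0.40    -0.45     0.90    -0.30]
  [  -0.15     0.00    -0.05     0.90]
Compute the cofactors C_ij = (−1)^(i+j)·(3×3 minor ij) of I−A; the adjugate is their transpose:
adj(I−A) = Cᵀ =
  [ 0.710250   0.283125   0.203125   0.249000]
  [ 0.270250   0.651000   0.145625   0.238250]
  [ 0.499500   0.475875   0.727125   0.431375]
  [ 0.146125   0.073625   0.074250   0.604750]
det(I−A) = Σ_j (I−A)_1j·C_1j = (0.95)(0.710250) + (-0.25)(0.270250) + (-0.20)(0.499500) + (-0.15)(0.146125) = 0.48535625
(I − A)⁻¹ = adj(I−A) / det(I−A) ≈
  [   1.4634     0.5833     0.4185     0.5130]
  [   0.5568     1.3413     0.3000     0.4909]
  [   1.0291     0.9805     1.4981     0.8888]
  [   0.3011     0.1517     0.1530     1.2460]
x = (I − A)⁻¹ d = adj(I−A)·d / det(I−A), with det(I−A) = 0.48535625:
  x_1 = (0.710250·195 + 0.283125·60 + 0.203125·180 + 0.249000·140) / 0.48535625 = 226.90875 / 0.48535625 ≈ 467.51
  x_2 = (0.270250·195 + 0.651000·60 + 0.145625·180 + 0.238250·140) / 0.48535625 = 151.32625 / 0.48535625 ≈ 311.78
  x_3 = (0.499500·195 + 0.475875·60 + 0.727125·180 + 0.431375·140) / 0.48535625 = 317.23 / 0.48535625 ≈ 653.60
  x_4 = (0.146125·195 + 0.073625·60 + 0.074250·180 + 0.604750·140) / 0.48535625 = 130.941875 / 0.48535625 ≈ 269.79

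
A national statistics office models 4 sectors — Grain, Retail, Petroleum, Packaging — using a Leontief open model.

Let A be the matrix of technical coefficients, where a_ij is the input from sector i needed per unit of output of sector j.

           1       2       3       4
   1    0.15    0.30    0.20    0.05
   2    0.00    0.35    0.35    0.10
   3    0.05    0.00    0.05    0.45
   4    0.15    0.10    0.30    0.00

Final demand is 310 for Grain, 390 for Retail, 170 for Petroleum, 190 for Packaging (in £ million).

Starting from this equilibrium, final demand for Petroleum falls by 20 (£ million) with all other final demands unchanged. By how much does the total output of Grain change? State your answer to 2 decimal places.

Δx_1 = -12.95

I − A =
  [   0.85    -0.30    -0.20    -0.05]
  [   0.00     0.65    -0.35    -0.10]
  [  -0.05     0.00     0.95    -0.45]
  [  -0.15    -0.10    -0.30     1.00]
Compute the cofactors C_ij = (−1)^(i+j)·(3×3 minor ij) of I−A; the adjugate is their transpose:
adj(I−A) = Cᵀ =
  [ 0.504500   0.258250   0.253500   0.165125]
  [ 0.056875   0.661375   0.323375   0.214500]
  [ 0.075875   0.073750   0.534625   0.251750]
  [ 0.104125   0.127000   0.230750   0.513125]
det(I−A) = Σ_j (I−A)_1j·C_1j = (0.85)(0.504500) + (-0.30)(0.056875) + (-0.20)(0.075875) + (-0.05)(0.104125) = 0.39138125
(I − A)⁻¹ = adj(I−A) / det(I−A) ≈
  [   1.2890     0.6598     0.6477     0.4219]
  [   0.1453     1.6898     0.8262     0.5481]
  [   0.1939     0.1884     1.3660     0.6432]
  [   0.2660     0.3245     0.5896     1.3111]
Δx = (I − A)⁻¹ Δd with Δd having -20 in the Petroleum component and 0 elsewhere.
So Δx_1 = L_13 · (-20), where L_13 = adj(I−A)_13 / det(I−A) = 0.253500 / 0.39138125.
Δx_1 = 0.253500 × (-20) / 0.39138125 = -5.07 / 0.39138125 ≈ -12.95.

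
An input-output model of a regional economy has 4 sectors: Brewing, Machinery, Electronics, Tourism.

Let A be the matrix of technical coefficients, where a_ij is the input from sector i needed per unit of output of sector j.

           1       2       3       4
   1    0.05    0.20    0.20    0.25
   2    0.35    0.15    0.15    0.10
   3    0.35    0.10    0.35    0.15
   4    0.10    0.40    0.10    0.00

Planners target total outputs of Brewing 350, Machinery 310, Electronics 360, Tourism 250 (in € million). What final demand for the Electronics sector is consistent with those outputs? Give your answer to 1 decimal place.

I − A =
  [   0.95    -0.20    -0.20    -0.25]
  [  -0.35     0.85    -0.15    -0.10]
  [  -0.35    -0.10     0.65    -0.15]
  [  -0.10    -0.40    -0.10     1.00]
d = (I − A) x:
  d_1 = (+0.95)·350 + (-0.20)·310 + (-0.20)·360 + (-0.25)·250 = 136.0
  d_2 = (-0.35)·350 + (+0.85)·310 + (-0.15)·360 + (-0.10)·250 = 62.0
  d_3 = (-0.35)·350 + (-0.10)·310 + (+0.65)·360 + (-0.15)·250 = 43.0
  d_4 = (-0.10)·350 + (-0.40)·310 + (-0.10)·360 + (+1.00)·250 = 55.0

d_3 = 43.0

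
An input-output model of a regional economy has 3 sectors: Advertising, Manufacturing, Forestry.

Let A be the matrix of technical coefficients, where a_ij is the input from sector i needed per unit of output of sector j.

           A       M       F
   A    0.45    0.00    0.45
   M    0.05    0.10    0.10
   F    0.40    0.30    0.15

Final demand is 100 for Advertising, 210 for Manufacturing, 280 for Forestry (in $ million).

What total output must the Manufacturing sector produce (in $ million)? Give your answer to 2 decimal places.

I − A =
  [   0.55     0.00    -0.45]
  [  -0.05     0.90    -0.10]
  [  -0.40    -0.30     0.85]
Cofactors of I−A, C_ij = (−1)^(i+j)·(minor ij) (rows/columns in the sector order above):
  C_11 = (0.90)(0.85) − (-0.10)(-0.30) = 0.7350
  C_12 = −[(-0.05)(0.85) − (-0.10)(-0.40)] = 0.0825
  C_13 = (-0.05)(-0.30) − (0.90)(-0.40) = 0.3750
  C_21 = −[(0.00)(0.85) − (-0.45)(-0.30)] = 0.1350
  C_22 = (0.55)(0.85) − (-0.45)(-0.40) = 0.2875
  C_23 = −[(0.55)(-0.30) − (0.00)(-0.40)] = 0.1650
  C_31 = (0.00)(-0.10) − (-0.45)(0.90) = 0.4050
  C_32 = −[(0.55)(-0.10) − (-0.45)(-0.05)] = 0.0775
  C_33 = (0.55)(0.90) − (0.00)(-0.05) = 0.4950
det(I−A) = Σ_j (I−A)_1j·C_1j = (0.55)(0.7350) + (0.00)(0.0825) + (-0.45)(0.3750) = 0.2355
adj(I−A) = Cᵀ =
  [ 0.7350   0.1350   0.4050]
  [ 0.0825   0.2875   0.0775]
  [ 0.3750   0.1650   0.4950]
(I − A)⁻¹ = adj(I−A) / det(I−A) ≈
  [   3.1210     0.5732     1.7197]
  [   0.3503     1.2208     0.3291]
  [   1.5924     0.7006     2.1019]
x = (I − A)⁻¹ d = adj(I−A)·d / det(I−A), with det(I−A) = 0.2355:
  x_A = (0.7350·100 + 0.1350·210 + 0.4050·280) / 0.2355 = 215.25 / 0.2355 ≈ 914.01
  x_M = (0.0825·100 + 0.2875·210 + 0.0775·280) / 0.2355 = 90.325 / 0.2355 ≈ 383.55
  x_F = (0.3750·100 + 0.1650·210 + 0.4950·280) / 0.2355 = 210.75 / 0.2355 ≈ 894.90

x_M = 383.55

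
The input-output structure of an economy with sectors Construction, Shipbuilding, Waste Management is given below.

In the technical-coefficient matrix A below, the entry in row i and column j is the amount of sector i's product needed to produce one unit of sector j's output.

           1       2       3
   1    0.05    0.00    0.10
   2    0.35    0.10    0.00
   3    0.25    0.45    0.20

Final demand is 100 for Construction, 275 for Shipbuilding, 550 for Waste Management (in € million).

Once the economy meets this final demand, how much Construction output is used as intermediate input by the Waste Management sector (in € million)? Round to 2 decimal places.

z_13 = 96.95

I − A =
  [   0.95     0.00    -0.10]
  [  -0.35     0.90     0.00]
  [  -0.25    -0.45     0.80]
Cofactors of I−A, C_ij = (−1)^(i+j)·(minor ij) (rows/columns in the sector order above):
  C_11 = (0.90)(0.80) − (0.00)(-0.45) = 0.7200
  C_12 = −[(-0.35)(0.80) − (0.00)(-0.25)] = 0.2800
  C_13 = (-0.35)(-0.45) − (0.90)(-0.25) = 0.3825
  C_21 = −[(0.00)(0.80) − (-0.10)(-0.45)] = 0.0450
  C_22 = (0.95)(0.80) − (-0.10)(-0.25) = 0.7350
  C_23 = −[(0.95)(-0.45) − (0.00)(-0.25)] = 0.4275
  C_31 = (0.00)(0.00) − (-0.10)(0.90) = 0.0900
  C_32 = −[(0.95)(0.00) − (-0.10)(-0.35)] = 0.0350
  C_33 = (0.95)(0.90) − (0.00)(-0.35) = 0.8550
det(I−A) = Σ_j (I−A)_1j·C_1j = (0.95)(0.7200) + (0.00)(0.2800) + (-0.10)(0.3825) = 0.64575
adj(I−A) = Cᵀ =
  [ 0.7200   0.0450   0.0900]
  [ 0.2800   0.7350   0.0350]
  [ 0.3825   0.4275   0.8550]
(I − A)⁻¹ = adj(I−A) / det(I−A) ≈
  [   1.1150     0.0697     0.1394]
  [   0.4336     1.1382     0.0542]
  [   0.5923     0.6620     1.3240]
First solve x = (I − A)⁻¹ d = adj(I−A)·d / det(I−A); in particular x_3 = (0.3825·100 + 0.4275·275 + 0.8550·550) / 0.64575 = 626.0625 / 0.64575 ≈ 969.5122.
Intermediate flow from 1 to 3: z_13 = a_13 · x_3 = 0.10 × 626.0625 / 0.64575 = 62.60625 / 0.64575 ≈ 96.95.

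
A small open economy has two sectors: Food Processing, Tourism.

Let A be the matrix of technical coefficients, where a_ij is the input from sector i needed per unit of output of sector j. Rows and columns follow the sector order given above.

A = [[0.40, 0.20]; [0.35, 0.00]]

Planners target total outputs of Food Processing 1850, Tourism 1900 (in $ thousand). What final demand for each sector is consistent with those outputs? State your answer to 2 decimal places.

I − A =
  [   0.60    -0.20]
  [  -0.35     1.00]
d = (I − A) x:
  d_F = (+0.60)·1850 + (-0.20)·1900 = 730.00
  d_T = (-0.35)·1850 + (+1.00)·1900 = 1252.50

d_F = 730.00, d_T = 1252.50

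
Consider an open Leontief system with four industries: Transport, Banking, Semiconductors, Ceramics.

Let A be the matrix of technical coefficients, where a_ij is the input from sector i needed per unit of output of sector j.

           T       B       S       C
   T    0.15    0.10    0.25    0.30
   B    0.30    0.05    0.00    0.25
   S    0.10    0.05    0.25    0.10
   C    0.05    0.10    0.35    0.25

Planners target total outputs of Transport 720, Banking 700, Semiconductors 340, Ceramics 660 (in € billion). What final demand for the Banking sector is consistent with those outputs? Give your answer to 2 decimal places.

d_B = 284.00

I − A =
  [   0.85    -0.10    -0.25    -0.30]
  [  -0.30     0.95     0.00    -0.25]
  [  -0.10    -0.05     0.75    -0.10]
  [  -0.05    -0.10    -0.35     0.75]
d = (I − A) x:
  d_T = (+0.85)·720 + (-0.10)·700 + (-0.25)·340 + (-0.30)·660 = 259.00
  d_B = (-0.30)·720 + (+0.95)·700 + (+0.00)·340 + (-0.25)·660 = 284.00
  d_S = (-0.10)·720 + (-0.05)·700 + (+0.75)·340 + (-0.10)·660 = 82.00
  d_C = (-0.05)·720 + (-0.10)·700 + (-0.35)·340 + (+0.75)·660 = 270.00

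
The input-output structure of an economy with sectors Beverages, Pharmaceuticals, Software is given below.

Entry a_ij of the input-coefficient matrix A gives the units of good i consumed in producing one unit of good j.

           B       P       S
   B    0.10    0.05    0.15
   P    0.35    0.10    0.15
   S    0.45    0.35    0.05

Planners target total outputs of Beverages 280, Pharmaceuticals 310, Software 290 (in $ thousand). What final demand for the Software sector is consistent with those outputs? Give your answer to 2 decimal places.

I − A =
  [   0.90    -0.05    -0.15]
  [  -0.35     0.90    -0.15]
  [  -0.45    -0.35     0.95]
d = (I − A) x:
  d_B = (+0.90)·280 + (-0.05)·310 + (-0.15)·290 = 193.00
  d_P = (-0.35)·280 + (+0.90)·310 + (-0.15)·290 = 137.50
  d_S = (-0.45)·280 + (-0.35)·310 + (+0.95)·290 = 41.00

d_S = 41.00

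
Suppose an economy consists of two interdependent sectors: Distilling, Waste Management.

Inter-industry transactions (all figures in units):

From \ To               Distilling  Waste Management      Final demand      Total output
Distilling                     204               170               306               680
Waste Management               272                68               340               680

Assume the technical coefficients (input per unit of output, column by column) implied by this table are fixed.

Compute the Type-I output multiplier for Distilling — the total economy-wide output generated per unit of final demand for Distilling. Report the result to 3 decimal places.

Technical coefficients a_ij = z_ij / X_j:
  a_11 = 204/680 = 0.30, a_21 = 272/680 = 0.40
  a_12 = 170/680 = 0.25, a_22 = 68/680 = 0.10
I − A =
  [   0.70    -0.25]
  [  -0.40     0.90]
det(I−A) = (0.70)(0.90) − (-0.25)(-0.40) = 0.5300
adj(I−A) = [[0.90, 0.25], [0.40, 0.70]]
(I − A)⁻¹ = adj(I−A) / det(I−A) ≈
  [   1.6981     0.4717]
  [   0.7547     1.3208]
The output multiplier for sector j is the column-j sum of the Leontief inverse (I − A)⁻¹ = adj(I−A) / det(I−A).
Column 1 of adj(I−A): (0.90, 0.40); det(I−A) = 0.5300.
m_1 = (0.90 + 0.40) / 0.5300 = 1.30 / 0.5300 ≈ 2.453.

m_1 = 2.453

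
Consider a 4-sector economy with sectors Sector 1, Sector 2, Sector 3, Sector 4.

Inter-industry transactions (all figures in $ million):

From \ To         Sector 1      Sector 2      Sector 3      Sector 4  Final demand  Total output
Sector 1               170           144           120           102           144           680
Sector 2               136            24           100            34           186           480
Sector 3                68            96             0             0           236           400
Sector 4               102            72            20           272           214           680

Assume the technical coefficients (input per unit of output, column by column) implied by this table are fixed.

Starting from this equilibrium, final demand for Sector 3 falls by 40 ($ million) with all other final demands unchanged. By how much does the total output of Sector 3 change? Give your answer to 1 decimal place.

Δx_3 = -46.9

Technical coefficients a_ij = z_ij / X_j:
  a_11 = 170/680 = 0.25, a_21 = 136/680 = 0.20, a_31 = 68/680 = 0.10, a_41 = 102/680 = 0.15
  a_12 = 144/480 = 0.30, a_22 = 24/480 = 0.05, a_32 = 96/480 = 0.20, a_42 = 72/480 = 0.15
  a_13 = 120/400 = 0.30, a_23 = 100/400 = 0.25, a_33 = 0/400 = 0.00, a_43 = 20/400 = 0.05
  a_14 = 102/680 = 0.15, a_24 = 34/680 = 0.05, a_34 = 0/680 = 0.00, a_44 = 272/680 = 0.40
I − A =
  [   0.75    -0.30    -0.30    -0.15]
  [  -0.20     0.95    -0.25    -0.05]
  [  -0.10    -0.20     1.00     0.00]
  [  -0.15    -0.15    -0.05     0.60]
Compute the cofactors C_ij = (−1)^(i+j)·(3×3 minor ij) of I−A; the adjugate is their transpose:
adj(I−A) = Cᵀ =
  [ 0.53200   0.24000   0.22725   0.15300]
  [ 0.14275   0.40875   0.14850   0.06975]
  [ 0.08175   0.10575   0.35775   0.02925]
  [ 0.17550   0.17100   0.12375   0.56700]
det(I−A) = Σ_j (I−A)_1j·C_1j = (0.75)(0.53200) + (-0.30)(0.14275) + (-0.30)(0.08175) + (-0.15)(0.17550) = 0.305325
(I − A)⁻¹ = adj(I−A) / det(I−A) ≈
  [   1.7424     0.7860     0.7443     0.5011]
  [   0.4675     1.3387     0.4864     0.2284]
  [   0.2677     0.3464     1.1717     0.0958]
  [   0.5748     0.5601     0.4053     1.8570]
Δx = (I − A)⁻¹ Δd with Δd having -40 in the Sector 3 component and 0 elsewhere.
So Δx_3 = L_33 · (-40), where L_33 = adj(I−A)_33 / det(I−A) = 0.35775 / 0.305325.
Δx_3 = 0.35775 × (-40) / 0.305325 = -14.31 / 0.305325 ≈ -46.9.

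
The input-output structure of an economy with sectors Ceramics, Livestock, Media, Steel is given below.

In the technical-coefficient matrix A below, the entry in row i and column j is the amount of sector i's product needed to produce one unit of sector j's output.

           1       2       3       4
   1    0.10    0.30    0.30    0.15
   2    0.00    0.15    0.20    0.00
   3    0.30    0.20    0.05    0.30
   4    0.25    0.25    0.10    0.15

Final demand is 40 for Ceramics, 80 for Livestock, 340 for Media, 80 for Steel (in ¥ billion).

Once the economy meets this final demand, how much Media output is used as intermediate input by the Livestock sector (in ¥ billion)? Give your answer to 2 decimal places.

z_32 = 49.53

I − A =
  [   0.90    -0.30    -0.30    -0.15]
  [   0.00     0.85    -0.20     0.00]
  [  -0.30    -0.20     0.95    -0.30]
  [  -0.25    -0.25    -0.10     0.85]
Compute the cofactors C_ij = (−1)^(i+j)·(3×3 minor ij) of I−A; the adjugate is their transpose:
adj(I−A) = Cᵀ =
  [ 0.611875   0.345375   0.288000   0.209625]
  [ 0.066000   0.560625   0.145500   0.063000]
  [ 0.280500   0.323250   0.618375   0.267750]
  [ 0.232375   0.304500   0.200250   0.596250]
det(I−A) = Σ_j (I−A)_1j·C_1j = (0.90)(0.611875) + (-0.30)(0.066000) + (-0.30)(0.280500) + (-0.15)(0.232375) = 0.41188125
(I − A)⁻¹ = adj(I−A) / det(I−A) ≈
  [   1.4856     0.8385     0.6992     0.5089]
  [   0.1602     1.3611     0.3533     0.1530]
  [   0.6810     0.7848     1.5013     0.6501]
  [   0.5642     0.7393     0.4862     1.4476]
First solve x = (I − A)⁻¹ d = adj(I−A)·d / det(I−A); in particular x_2 = (0.066000·40 + 0.560625·80 + 0.145500·340 + 0.063000·80) / 0.41188125 = 102.00 / 0.41188125 ≈ 247.6442.
Intermediate flow from 3 to 2: z_32 = a_32 · x_2 = 0.20 × 102.00 / 0.41188125 = 20.40 / 0.41188125 ≈ 49.53.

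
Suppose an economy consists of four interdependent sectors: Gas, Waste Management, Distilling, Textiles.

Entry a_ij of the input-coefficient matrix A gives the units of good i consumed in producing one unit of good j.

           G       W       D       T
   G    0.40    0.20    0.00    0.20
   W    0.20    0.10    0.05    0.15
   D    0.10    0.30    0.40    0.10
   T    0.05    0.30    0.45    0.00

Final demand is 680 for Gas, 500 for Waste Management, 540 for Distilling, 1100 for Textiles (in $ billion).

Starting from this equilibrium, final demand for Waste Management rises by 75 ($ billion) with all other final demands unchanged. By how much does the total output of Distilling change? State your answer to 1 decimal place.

Δx_D = 79.4

I − A =
  [   0.60    -0.20     0.00    -0.20]
  [  -0.20     0.90    -0.05    -0.15]
  [  -0.10    -0.30     0.60    -0.10]
  [  -0.05    -0.30    -0.45     1.00]
Compute the cofactors C_ij = (−1)^(i+j)·(3×3 minor ij) of I−A; the adjugate is their transpose:
adj(I−A) = Cᵀ =
  [ 0.43575   0.17400   0.10750   0.12400]
  [ 0.12750   0.31800   0.08800   0.08200]
  [ 0.15825   0.22200   0.45050   0.11000]
  [ 0.13125   0.20400   0.23450   0.29000]
det(I−A) = Σ_j (I−A)_1j·C_1j = (0.60)(0.43575) + (-0.20)(0.12750) + (0.00)(0.15825) + (-0.20)(0.13125) = 0.2097
(I − A)⁻¹ = adj(I−A) / det(I−A) ≈
  [   2.0780     0.8298     0.5126     0.5913]
  [   0.6080     1.5165     0.4196     0.3910]
  [   0.7546     1.0587     2.1483     0.5246]
  [   0.6259     0.9728     1.1183     1.3829]
Δx = (I − A)⁻¹ Δd with Δd having +75 in the Waste Management component and 0 elsewhere.
So Δx_D = L_DW · (+75), where L_DW = adj(I−A)_DW / det(I−A) = 0.22200 / 0.2097.
Δx_D = 0.22200 × (+75) / 0.2097 = 16.65 / 0.2097 ≈ 79.4.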